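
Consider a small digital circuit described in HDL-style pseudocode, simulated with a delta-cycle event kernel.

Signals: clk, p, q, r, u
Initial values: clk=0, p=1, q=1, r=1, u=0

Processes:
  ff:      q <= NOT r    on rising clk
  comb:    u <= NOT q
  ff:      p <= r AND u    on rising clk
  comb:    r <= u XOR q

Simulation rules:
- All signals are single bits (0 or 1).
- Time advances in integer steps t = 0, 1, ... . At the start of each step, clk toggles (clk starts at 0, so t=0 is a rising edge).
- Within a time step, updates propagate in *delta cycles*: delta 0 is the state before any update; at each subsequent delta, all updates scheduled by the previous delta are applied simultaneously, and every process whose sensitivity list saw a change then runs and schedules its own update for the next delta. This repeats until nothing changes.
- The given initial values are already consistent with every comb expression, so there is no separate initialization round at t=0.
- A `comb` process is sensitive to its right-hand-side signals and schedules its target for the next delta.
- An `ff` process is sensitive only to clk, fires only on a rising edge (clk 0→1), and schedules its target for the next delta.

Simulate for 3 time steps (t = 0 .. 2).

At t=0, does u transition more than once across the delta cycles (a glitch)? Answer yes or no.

t0.Δ0 clk=0 p=1 q=1 u=0 r=1
t0.Δ1 clk=1 p=1 q=1 u=0 r=1
t0.Δ2 clk=1 p=0 q=0 u=0 r=1
t0.Δ3 clk=1 p=0 q=0 u=1 r=0
t0.Δ4 clk=1 p=0 q=0 u=1 r=1
t1.Δ0 clk=1 p=0 q=0 u=1 r=1
t1.Δ1 clk=0 p=0 q=0 u=1 r=1
t2.Δ0 clk=0 p=0 q=0 u=1 r=1
t2.Δ1 clk=1 p=0 q=0 u=1 r=1
t2.Δ2 clk=1 p=1 q=0 u=1 r=1

no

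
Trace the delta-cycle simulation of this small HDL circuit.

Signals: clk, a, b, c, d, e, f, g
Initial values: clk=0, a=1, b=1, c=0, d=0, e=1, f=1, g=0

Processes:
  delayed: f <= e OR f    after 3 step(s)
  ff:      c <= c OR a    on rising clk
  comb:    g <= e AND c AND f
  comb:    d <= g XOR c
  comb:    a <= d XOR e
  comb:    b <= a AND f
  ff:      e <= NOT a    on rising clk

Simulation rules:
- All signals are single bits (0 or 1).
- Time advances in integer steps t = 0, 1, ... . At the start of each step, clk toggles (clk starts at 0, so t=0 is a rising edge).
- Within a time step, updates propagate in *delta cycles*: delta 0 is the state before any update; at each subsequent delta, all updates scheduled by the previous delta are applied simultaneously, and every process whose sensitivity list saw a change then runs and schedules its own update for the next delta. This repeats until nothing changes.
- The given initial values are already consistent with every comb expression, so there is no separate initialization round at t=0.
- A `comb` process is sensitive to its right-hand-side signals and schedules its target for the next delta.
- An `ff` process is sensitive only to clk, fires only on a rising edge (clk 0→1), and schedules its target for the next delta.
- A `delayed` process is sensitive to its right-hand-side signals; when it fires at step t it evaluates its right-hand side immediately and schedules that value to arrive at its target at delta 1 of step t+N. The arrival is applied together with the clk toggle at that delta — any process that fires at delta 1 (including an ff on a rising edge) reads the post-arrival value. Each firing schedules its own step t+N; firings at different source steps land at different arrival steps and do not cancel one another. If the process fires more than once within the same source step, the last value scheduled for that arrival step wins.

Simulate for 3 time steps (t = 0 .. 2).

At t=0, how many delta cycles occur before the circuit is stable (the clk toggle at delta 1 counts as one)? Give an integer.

[bits: b,g,e,clk,c,d,a,f]
t=0: Δ0=10100011 Δ1=10110011 Δ2=10011011 Δ3=10011101 Δ4=00011111 Δ5=10011111 | 5Δ
t=1: Δ0=10011111 Δ1=10001111 | 1Δ
t=2: Δ0=10001111 Δ1=10011111 | 1Δ

5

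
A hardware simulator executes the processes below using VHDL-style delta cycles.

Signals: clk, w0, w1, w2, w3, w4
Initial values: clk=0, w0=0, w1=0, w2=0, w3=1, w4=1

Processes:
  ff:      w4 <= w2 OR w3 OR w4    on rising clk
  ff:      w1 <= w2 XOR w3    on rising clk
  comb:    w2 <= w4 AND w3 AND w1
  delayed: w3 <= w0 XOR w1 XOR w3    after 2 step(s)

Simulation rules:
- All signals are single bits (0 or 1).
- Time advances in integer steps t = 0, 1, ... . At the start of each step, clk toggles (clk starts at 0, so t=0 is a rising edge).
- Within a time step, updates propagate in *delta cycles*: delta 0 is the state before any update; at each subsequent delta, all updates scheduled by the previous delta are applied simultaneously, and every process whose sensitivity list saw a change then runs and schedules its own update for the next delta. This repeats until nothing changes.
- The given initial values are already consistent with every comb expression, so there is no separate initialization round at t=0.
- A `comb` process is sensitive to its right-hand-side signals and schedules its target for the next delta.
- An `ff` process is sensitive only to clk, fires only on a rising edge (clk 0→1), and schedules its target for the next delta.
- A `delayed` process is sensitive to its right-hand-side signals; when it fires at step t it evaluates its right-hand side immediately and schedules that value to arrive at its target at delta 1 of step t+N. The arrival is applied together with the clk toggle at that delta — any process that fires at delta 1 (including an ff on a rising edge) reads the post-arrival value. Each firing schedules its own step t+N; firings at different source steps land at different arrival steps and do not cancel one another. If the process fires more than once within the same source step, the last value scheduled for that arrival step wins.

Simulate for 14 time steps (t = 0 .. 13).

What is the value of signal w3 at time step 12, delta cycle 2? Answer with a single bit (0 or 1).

1

[bits: w3,w2,w1,clk,w4,w0]
t=0: Δ0=100010 Δ1=100110 Δ2=101110 Δ3=111110 | 3Δ
t=1: Δ0=111110 Δ1=111010 | 1Δ
t=2: Δ0=111010 Δ1=011110 Δ2=001110 | 2Δ
t=3: Δ0=001110 Δ1=001010 | 1Δ
t=4: Δ0=001010 Δ1=101110 Δ2=111110 | 2Δ
t=5: Δ0=111110 Δ1=111010 | 1Δ
t=6: Δ0=111010 Δ1=011110 Δ2=001110 | 2Δ
t=7: Δ0=001110 Δ1=001010 | 1Δ
t=8: Δ0=001010 Δ1=101110 Δ2=111110 | 2Δ
t=9: Δ0=111110 Δ1=111010 | 1Δ
t=10: Δ0=111010 Δ1=011110 Δ2=001110 | 2Δ
t=11: Δ0=001110 Δ1=001010 | 1Δ
t=12: Δ0=001010 Δ1=101110 Δ2=111110 | 2Δ
t=13: Δ0=111110 Δ1=111010 | 1Δ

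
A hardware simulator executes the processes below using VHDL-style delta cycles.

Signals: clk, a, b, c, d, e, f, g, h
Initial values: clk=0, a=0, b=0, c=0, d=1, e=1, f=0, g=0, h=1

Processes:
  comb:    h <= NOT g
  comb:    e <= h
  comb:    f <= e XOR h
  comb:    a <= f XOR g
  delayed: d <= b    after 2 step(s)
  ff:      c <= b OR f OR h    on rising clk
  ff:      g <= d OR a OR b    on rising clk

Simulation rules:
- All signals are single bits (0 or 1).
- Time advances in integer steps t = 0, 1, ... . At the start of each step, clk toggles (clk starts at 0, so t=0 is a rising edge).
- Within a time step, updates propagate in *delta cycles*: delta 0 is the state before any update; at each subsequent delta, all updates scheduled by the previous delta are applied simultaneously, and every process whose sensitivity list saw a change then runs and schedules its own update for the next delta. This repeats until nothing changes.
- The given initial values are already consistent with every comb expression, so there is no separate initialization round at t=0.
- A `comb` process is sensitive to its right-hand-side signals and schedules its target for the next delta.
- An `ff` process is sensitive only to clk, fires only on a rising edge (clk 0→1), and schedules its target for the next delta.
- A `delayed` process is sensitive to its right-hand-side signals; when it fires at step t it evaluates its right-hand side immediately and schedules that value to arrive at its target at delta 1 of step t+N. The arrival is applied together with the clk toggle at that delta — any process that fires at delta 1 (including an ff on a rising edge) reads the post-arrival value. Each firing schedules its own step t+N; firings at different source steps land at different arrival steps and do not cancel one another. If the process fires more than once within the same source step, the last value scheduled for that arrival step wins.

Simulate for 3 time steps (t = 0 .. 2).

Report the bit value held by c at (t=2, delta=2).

t0.Δ0 c=0 b=0 a=0 g=0 d=1 h=1 clk=0 f=0 e=1
t0.Δ1 c=0 b=0 a=0 g=0 d=1 h=1 clk=1 f=0 e=1
t0.Δ2 c=1 b=0 a=0 g=1 d=1 h=1 clk=1 f=0 e=1
t0.Δ3 c=1 b=0 a=1 g=1 d=1 h=0 clk=1 f=0 e=1
t0.Δ4 c=1 b=0 a=1 g=1 d=1 h=0 clk=1 f=1 e=0
t0.Δ5 c=1 b=0 a=0 g=1 d=1 h=0 clk=1 f=0 e=0
t0.Δ6 c=1 b=0 a=1 g=1 d=1 h=0 clk=1 f=0 e=0
t1.Δ0 c=1 b=0 a=1 g=1 d=1 h=0 clk=1 f=0 e=0
t1.Δ1 c=1 b=0 a=1 g=1 d=1 h=0 clk=0 f=0 e=0
t2.Δ0 c=1 b=0 a=1 g=1 d=1 h=0 clk=0 f=0 e=0
t2.Δ1 c=1 b=0 a=1 g=1 d=1 h=0 clk=1 f=0 e=0
t2.Δ2 c=0 b=0 a=1 g=1 d=1 h=0 clk=1 f=0 e=0

0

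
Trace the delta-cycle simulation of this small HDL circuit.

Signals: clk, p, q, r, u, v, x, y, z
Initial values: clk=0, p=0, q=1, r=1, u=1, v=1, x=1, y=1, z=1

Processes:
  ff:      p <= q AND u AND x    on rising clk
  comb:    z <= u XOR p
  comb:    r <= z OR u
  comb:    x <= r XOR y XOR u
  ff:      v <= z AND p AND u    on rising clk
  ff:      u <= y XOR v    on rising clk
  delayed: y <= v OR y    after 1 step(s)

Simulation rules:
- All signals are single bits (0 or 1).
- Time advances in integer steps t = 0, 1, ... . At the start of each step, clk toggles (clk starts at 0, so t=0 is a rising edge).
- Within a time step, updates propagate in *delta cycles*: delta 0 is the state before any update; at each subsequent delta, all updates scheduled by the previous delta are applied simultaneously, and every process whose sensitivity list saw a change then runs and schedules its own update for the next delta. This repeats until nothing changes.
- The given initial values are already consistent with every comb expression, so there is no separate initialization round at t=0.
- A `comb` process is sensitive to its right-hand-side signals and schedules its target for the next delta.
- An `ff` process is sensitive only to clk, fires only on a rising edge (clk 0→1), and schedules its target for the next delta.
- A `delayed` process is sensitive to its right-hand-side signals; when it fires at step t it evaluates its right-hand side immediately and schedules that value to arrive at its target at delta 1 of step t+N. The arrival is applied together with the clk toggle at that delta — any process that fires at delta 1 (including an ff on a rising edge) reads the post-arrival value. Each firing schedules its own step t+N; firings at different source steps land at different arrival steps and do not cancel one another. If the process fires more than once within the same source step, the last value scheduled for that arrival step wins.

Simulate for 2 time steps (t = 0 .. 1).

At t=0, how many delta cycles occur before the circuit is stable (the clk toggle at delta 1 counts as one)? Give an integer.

[bits: u,p,clk,r,x,y,q,z,v]
t=0: Δ0=100111111 Δ1=101111111 Δ2=011111110 Δ3=011101110 | 3Δ
t=1: Δ0=011101110 Δ1=010101110 | 1Δ

3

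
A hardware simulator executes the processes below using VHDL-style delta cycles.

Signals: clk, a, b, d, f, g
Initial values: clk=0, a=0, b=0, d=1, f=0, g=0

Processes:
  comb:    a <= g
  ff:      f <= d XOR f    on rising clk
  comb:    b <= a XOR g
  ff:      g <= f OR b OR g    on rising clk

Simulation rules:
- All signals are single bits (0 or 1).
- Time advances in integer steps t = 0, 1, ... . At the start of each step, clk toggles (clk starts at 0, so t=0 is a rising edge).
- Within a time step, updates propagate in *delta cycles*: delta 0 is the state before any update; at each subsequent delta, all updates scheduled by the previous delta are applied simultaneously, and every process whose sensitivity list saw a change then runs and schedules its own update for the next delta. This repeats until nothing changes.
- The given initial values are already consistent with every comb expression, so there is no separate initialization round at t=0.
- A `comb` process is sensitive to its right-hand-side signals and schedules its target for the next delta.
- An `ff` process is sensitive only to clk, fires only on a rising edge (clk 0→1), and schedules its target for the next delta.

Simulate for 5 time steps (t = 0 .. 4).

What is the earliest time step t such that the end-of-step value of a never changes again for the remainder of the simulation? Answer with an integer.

t0.Δ0 f=0 d=1 g=0 clk=0 b=0 a=0
t0.Δ1 f=0 d=1 g=0 clk=1 b=0 a=0
t0.Δ2 f=1 d=1 g=0 clk=1 b=0 a=0
t1.Δ0 f=1 d=1 g=0 clk=1 b=0 a=0
t1.Δ1 f=1 d=1 g=0 clk=0 b=0 a=0
t2.Δ0 f=1 d=1 g=0 clk=0 b=0 a=0
t2.Δ1 f=1 d=1 g=0 clk=1 b=0 a=0
t2.Δ2 f=0 d=1 g=1 clk=1 b=0 a=0
t2.Δ3 f=0 d=1 g=1 clk=1 b=1 a=1
t2.Δ4 f=0 d=1 g=1 clk=1 b=0 a=1
t3.Δ0 f=0 d=1 g=1 clk=1 b=0 a=1
t3.Δ1 f=0 d=1 g=1 clk=0 b=0 a=1
t4.Δ0 f=0 d=1 g=1 clk=0 b=0 a=1
t4.Δ1 f=0 d=1 g=1 clk=1 b=0 a=1
t4.Δ2 f=1 d=1 g=1 clk=1 b=0 a=1

2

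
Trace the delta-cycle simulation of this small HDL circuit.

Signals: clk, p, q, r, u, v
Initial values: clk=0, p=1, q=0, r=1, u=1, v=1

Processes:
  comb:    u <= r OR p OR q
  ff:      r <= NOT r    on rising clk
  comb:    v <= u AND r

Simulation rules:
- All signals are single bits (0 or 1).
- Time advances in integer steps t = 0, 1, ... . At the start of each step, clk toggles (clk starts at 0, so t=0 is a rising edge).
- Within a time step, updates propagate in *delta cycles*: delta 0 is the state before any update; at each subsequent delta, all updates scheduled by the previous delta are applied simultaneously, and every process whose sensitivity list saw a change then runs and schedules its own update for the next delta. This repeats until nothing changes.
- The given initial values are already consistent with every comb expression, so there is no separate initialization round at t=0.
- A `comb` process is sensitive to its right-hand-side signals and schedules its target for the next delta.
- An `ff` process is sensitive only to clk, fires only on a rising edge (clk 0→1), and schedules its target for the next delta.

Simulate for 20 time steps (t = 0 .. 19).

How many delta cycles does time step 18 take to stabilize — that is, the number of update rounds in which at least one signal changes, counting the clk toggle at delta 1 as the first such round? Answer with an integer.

3

t0.Δ0 v=1 r=1 p=1 u=1 q=0 clk=0
t0.Δ1 v=1 r=1 p=1 u=1 q=0 clk=1
t0.Δ2 v=1 r=0 p=1 u=1 q=0 clk=1
t0.Δ3 v=0 r=0 p=1 u=1 q=0 clk=1
t1.Δ0 v=0 r=0 p=1 u=1 q=0 clk=1
t1.Δ1 v=0 r=0 p=1 u=1 q=0 clk=0
t2.Δ0 v=0 r=0 p=1 u=1 q=0 clk=0
t2.Δ1 v=0 r=0 p=1 u=1 q=0 clk=1
t2.Δ2 v=0 r=1 p=1 u=1 q=0 clk=1
t2.Δ3 v=1 r=1 p=1 u=1 q=0 clk=1
t3.Δ0 v=1 r=1 p=1 u=1 q=0 clk=1
t3.Δ1 v=1 r=1 p=1 u=1 q=0 clk=0
t4.Δ0 v=1 r=1 p=1 u=1 q=0 clk=0
t4.Δ1 v=1 r=1 p=1 u=1 q=0 clk=1
t4.Δ2 v=1 r=0 p=1 u=1 q=0 clk=1
t4.Δ3 v=0 r=0 p=1 u=1 q=0 clk=1
t5.Δ0 v=0 r=0 p=1 u=1 q=0 clk=1
t5.Δ1 v=0 r=0 p=1 u=1 q=0 clk=0
t6.Δ0 v=0 r=0 p=1 u=1 q=0 clk=0
t6.Δ1 v=0 r=0 p=1 u=1 q=0 clk=1
t6.Δ2 v=0 r=1 p=1 u=1 q=0 clk=1
t6.Δ3 v=1 r=1 p=1 u=1 q=0 clk=1
t7.Δ0 v=1 r=1 p=1 u=1 q=0 clk=1
t7.Δ1 v=1 r=1 p=1 u=1 q=0 clk=0
t8.Δ0 v=1 r=1 p=1 u=1 q=0 clk=0
t8.Δ1 v=1 r=1 p=1 u=1 q=0 clk=1
t8.Δ2 v=1 r=0 p=1 u=1 q=0 clk=1
t8.Δ3 v=0 r=0 p=1 u=1 q=0 clk=1
t9.Δ0 v=0 r=0 p=1 u=1 q=0 clk=1
t9.Δ1 v=0 r=0 p=1 u=1 q=0 clk=0
t10.Δ0 v=0 r=0 p=1 u=1 q=0 clk=0
t10.Δ1 v=0 r=0 p=1 u=1 q=0 clk=1
t10.Δ2 v=0 r=1 p=1 u=1 q=0 clk=1
t10.Δ3 v=1 r=1 p=1 u=1 q=0 clk=1
t11.Δ0 v=1 r=1 p=1 u=1 q=0 clk=1
t11.Δ1 v=1 r=1 p=1 u=1 q=0 clk=0
t12.Δ0 v=1 r=1 p=1 u=1 q=0 clk=0
t12.Δ1 v=1 r=1 p=1 u=1 q=0 clk=1
t12.Δ2 v=1 r=0 p=1 u=1 q=0 clk=1
t12.Δ3 v=0 r=0 p=1 u=1 q=0 clk=1
t13.Δ0 v=0 r=0 p=1 u=1 q=0 clk=1
t13.Δ1 v=0 r=0 p=1 u=1 q=0 clk=0
t14.Δ0 v=0 r=0 p=1 u=1 q=0 clk=0
t14.Δ1 v=0 r=0 p=1 u=1 q=0 clk=1
t14.Δ2 v=0 r=1 p=1 u=1 q=0 clk=1
t14.Δ3 v=1 r=1 p=1 u=1 q=0 clk=1
t15.Δ0 v=1 r=1 p=1 u=1 q=0 clk=1
t15.Δ1 v=1 r=1 p=1 u=1 q=0 clk=0
t16.Δ0 v=1 r=1 p=1 u=1 q=0 clk=0
t16.Δ1 v=1 r=1 p=1 u=1 q=0 clk=1
t16.Δ2 v=1 r=0 p=1 u=1 q=0 clk=1
t16.Δ3 v=0 r=0 p=1 u=1 q=0 clk=1
t17.Δ0 v=0 r=0 p=1 u=1 q=0 clk=1
t17.Δ1 v=0 r=0 p=1 u=1 q=0 clk=0
t18.Δ0 v=0 r=0 p=1 u=1 q=0 clk=0
t18.Δ1 v=0 r=0 p=1 u=1 q=0 clk=1
t18.Δ2 v=0 r=1 p=1 u=1 q=0 clk=1
t18.Δ3 v=1 r=1 p=1 u=1 q=0 clk=1
t19.Δ0 v=1 r=1 p=1 u=1 q=0 clk=1
t19.Δ1 v=1 r=1 p=1 u=1 q=0 clk=0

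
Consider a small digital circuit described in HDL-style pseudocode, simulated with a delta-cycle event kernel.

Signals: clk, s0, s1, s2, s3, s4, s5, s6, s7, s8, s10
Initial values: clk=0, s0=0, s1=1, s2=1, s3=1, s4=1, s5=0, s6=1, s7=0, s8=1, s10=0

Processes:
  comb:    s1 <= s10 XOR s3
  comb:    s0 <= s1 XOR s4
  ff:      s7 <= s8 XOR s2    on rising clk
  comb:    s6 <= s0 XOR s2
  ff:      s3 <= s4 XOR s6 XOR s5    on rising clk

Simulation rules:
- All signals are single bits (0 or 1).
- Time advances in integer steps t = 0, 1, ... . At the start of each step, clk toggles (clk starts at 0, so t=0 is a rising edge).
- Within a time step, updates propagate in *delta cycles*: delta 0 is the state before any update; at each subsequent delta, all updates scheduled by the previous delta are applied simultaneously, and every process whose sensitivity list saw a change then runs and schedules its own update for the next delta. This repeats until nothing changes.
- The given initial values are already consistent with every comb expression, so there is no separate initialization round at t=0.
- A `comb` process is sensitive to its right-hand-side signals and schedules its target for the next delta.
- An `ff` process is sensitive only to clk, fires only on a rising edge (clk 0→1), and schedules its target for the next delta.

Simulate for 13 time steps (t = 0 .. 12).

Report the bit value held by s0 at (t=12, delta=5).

[bits: s7,s8,s1,s3,s10,clk,s6,s5,s0,s4,s2]
t=0: Δ0=01110010011 Δ1=01110110011 Δ2=01100110011 Δ3=01000110011 Δ4=01000110111 Δ5=01000100111 | 5Δ
t=1: Δ0=01000100111 Δ1=01000000111 | 1Δ
t=2: Δ0=01000000111 Δ1=01000100111 Δ2=01010100111 Δ3=01110100111 Δ4=01110100011 Δ5=01110110011 | 5Δ
t=3: Δ0=01110110011 Δ1=01110010011 | 1Δ
t=4: Δ0=01110010011 Δ1=01110110011 Δ2=01100110011 Δ3=01000110011 Δ4=01000110111 Δ5=01000100111 | 5Δ
t=5: Δ0=01000100111 Δ1=01000000111 | 1Δ
t=6: Δ0=01000000111 Δ1=01000100111 Δ2=01010100111 Δ3=01110100111 Δ4=01110100011 Δ5=01110110011 | 5Δ
t=7: Δ0=01110110011 Δ1=01110010011 | 1Δ
t=8: Δ0=01110010011 Δ1=01110110011 Δ2=01100110011 Δ3=01000110011 Δ4=01000110111 Δ5=01000100111 | 5Δ
t=9: Δ0=01000100111 Δ1=01000000111 | 1Δ
t=10: Δ0=01000000111 Δ1=01000100111 Δ2=01010100111 Δ3=01110100111 Δ4=01110100011 Δ5=01110110011 | 5Δ
t=11: Δ0=01110110011 Δ1=01110010011 | 1Δ
t=12: Δ0=01110010011 Δ1=01110110011 Δ2=01100110011 Δ3=01000110011 Δ4=01000110111 Δ5=01000100111 | 5Δ

1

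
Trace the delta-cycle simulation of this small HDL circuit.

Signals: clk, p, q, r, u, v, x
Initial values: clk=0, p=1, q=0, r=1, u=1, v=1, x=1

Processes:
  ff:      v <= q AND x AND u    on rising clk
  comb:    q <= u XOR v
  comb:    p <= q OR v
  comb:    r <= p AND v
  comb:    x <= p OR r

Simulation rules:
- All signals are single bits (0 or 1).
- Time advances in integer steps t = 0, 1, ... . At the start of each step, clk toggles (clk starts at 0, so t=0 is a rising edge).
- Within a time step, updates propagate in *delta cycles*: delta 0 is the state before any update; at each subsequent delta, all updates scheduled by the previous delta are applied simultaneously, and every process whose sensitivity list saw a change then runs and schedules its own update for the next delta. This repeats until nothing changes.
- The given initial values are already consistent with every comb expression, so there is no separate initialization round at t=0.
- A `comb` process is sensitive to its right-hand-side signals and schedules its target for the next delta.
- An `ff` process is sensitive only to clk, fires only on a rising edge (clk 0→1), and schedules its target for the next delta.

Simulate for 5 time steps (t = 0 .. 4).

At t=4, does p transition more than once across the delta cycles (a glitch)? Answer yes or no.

[bits: q,v,clk,r,u,p,x]
t=0: Δ0=0101111 Δ1=0111111 Δ2=0011111 Δ3=1010101 Δ4=1010110 Δ5=1010111 | 5Δ
t=1: Δ0=1010111 Δ1=1000111 | 1Δ
t=2: Δ0=1000111 Δ1=1010111 Δ2=1110111 Δ3=0111111 | 3Δ
t=3: Δ0=0111111 Δ1=0101111 | 1Δ
t=4: Δ0=0101111 Δ1=0111111 Δ2=0011111 Δ3=1010101 Δ4=1010110 Δ5=1010111 | 5Δ

yes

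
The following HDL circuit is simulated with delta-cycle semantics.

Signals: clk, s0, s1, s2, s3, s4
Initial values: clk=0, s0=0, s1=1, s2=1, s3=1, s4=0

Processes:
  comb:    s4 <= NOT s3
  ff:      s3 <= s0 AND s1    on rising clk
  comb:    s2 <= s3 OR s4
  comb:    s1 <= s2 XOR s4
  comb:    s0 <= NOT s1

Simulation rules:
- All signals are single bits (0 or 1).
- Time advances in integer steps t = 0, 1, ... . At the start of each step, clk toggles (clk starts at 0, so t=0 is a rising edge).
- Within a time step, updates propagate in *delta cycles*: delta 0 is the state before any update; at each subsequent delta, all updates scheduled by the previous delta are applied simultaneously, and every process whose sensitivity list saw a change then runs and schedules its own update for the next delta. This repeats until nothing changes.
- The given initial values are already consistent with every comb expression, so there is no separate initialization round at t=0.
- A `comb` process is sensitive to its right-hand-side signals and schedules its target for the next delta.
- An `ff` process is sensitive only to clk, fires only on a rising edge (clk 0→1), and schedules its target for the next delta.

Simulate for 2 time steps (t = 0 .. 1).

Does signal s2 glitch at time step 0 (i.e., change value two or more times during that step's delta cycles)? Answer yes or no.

[bits: s4,s0,clk,s2,s3,s1]
t=0: Δ0=000111 Δ1=001111 Δ2=001101 Δ3=101001 Δ4=101101 Δ5=101100 Δ6=111100 | 6Δ
t=1: Δ0=111100 Δ1=110100 | 1Δ

yes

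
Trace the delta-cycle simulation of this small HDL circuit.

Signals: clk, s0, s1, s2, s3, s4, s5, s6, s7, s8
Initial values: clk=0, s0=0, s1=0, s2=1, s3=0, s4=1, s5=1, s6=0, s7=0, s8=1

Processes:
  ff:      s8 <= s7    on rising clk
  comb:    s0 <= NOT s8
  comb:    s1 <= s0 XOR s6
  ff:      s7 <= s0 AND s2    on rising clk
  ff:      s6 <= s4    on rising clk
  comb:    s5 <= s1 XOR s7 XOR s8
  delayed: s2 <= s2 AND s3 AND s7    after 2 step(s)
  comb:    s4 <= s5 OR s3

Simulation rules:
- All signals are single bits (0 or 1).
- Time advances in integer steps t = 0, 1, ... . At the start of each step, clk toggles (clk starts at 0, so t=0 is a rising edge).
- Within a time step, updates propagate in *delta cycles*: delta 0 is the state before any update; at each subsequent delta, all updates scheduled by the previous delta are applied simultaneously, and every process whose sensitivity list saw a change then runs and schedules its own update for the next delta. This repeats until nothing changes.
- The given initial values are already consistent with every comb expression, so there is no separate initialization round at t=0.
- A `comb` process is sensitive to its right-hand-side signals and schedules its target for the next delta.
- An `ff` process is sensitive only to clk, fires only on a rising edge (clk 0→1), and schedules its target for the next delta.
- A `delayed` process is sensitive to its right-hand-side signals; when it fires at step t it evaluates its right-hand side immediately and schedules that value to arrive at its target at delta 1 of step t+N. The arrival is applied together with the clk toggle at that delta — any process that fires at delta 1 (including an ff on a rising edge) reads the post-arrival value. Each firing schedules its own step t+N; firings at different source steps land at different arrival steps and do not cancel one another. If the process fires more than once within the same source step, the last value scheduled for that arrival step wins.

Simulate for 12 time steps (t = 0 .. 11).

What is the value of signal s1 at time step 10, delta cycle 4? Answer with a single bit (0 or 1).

t0.Δ0 s4=1 s5=1 s0=0 s8=1 clk=0 s1=0 s2=1 s3=0 s7=0 s6=0
t0.Δ1 s4=1 s5=1 s0=0 s8=1 clk=1 s1=0 s2=1 s3=0 s7=0 s6=0
t0.Δ2 s4=1 s5=1 s0=0 s8=0 clk=1 s1=0 s2=1 s3=0 s7=0 s6=1
t0.Δ3 s4=1 s5=0 s0=1 s8=0 clk=1 s1=1 s2=1 s3=0 s7=0 s6=1
t0.Δ4 s4=0 s5=1 s0=1 s8=0 clk=1 s1=0 s2=1 s3=0 s7=0 s6=1
t0.Δ5 s4=1 s5=0 s0=1 s8=0 clk=1 s1=0 s2=1 s3=0 s7=0 s6=1
t0.Δ6 s4=0 s5=0 s0=1 s8=0 clk=1 s1=0 s2=1 s3=0 s7=0 s6=1
t1.Δ0 s4=0 s5=0 s0=1 s8=0 clk=1 s1=0 s2=1 s3=0 s7=0 s6=1
t1.Δ1 s4=0 s5=0 s0=1 s8=0 clk=0 s1=0 s2=1 s3=0 s7=0 s6=1
t2.Δ0 s4=0 s5=0 s0=1 s8=0 clk=0 s1=0 s2=1 s3=0 s7=0 s6=1
t2.Δ1 s4=0 s5=0 s0=1 s8=0 clk=1 s1=0 s2=1 s3=0 s7=0 s6=1
t2.Δ2 s4=0 s5=0 s0=1 s8=0 clk=1 s1=0 s2=1 s3=0 s7=1 s6=0
t2.Δ3 s4=0 s5=1 s0=1 s8=0 clk=1 s1=1 s2=1 s3=0 s7=1 s6=0
t2.Δ4 s4=1 s5=0 s0=1 s8=0 clk=1 s1=1 s2=1 s3=0 s7=1 s6=0
t2.Δ5 s4=0 s5=0 s0=1 s8=0 clk=1 s1=1 s2=1 s3=0 s7=1 s6=0
t3.Δ0 s4=0 s5=0 s0=1 s8=0 clk=1 s1=1 s2=1 s3=0 s7=1 s6=0
t3.Δ1 s4=0 s5=0 s0=1 s8=0 clk=0 s1=1 s2=1 s3=0 s7=1 s6=0
t4.Δ0 s4=0 s5=0 s0=1 s8=0 clk=0 s1=1 s2=1 s3=0 s7=1 s6=0
t4.Δ1 s4=0 s5=0 s0=1 s8=0 clk=1 s1=1 s2=0 s3=0 s7=1 s6=0
t4.Δ2 s4=0 s5=0 s0=1 s8=1 clk=1 s1=1 s2=0 s3=0 s7=0 s6=0
t4.Δ3 s4=0 s5=0 s0=0 s8=1 clk=1 s1=1 s2=0 s3=0 s7=0 s6=0
t4.Δ4 s4=0 s5=0 s0=0 s8=1 clk=1 s1=0 s2=0 s3=0 s7=0 s6=0
t4.Δ5 s4=0 s5=1 s0=0 s8=1 clk=1 s1=0 s2=0 s3=0 s7=0 s6=0
t4.Δ6 s4=1 s5=1 s0=0 s8=1 clk=1 s1=0 s2=0 s3=0 s7=0 s6=0
t5.Δ0 s4=1 s5=1 s0=0 s8=1 clk=1 s1=0 s2=0 s3=0 s7=0 s6=0
t5.Δ1 s4=1 s5=1 s0=0 s8=1 clk=0 s1=0 s2=0 s3=0 s7=0 s6=0
t6.Δ0 s4=1 s5=1 s0=0 s8=1 clk=0 s1=0 s2=0 s3=0 s7=0 s6=0
t6.Δ1 s4=1 s5=1 s0=0 s8=1 clk=1 s1=0 s2=0 s3=0 s7=0 s6=0
t6.Δ2 s4=1 s5=1 s0=0 s8=0 clk=1 s1=0 s2=0 s3=0 s7=0 s6=1
t6.Δ3 s4=1 s5=0 s0=1 s8=0 clk=1 s1=1 s2=0 s3=0 s7=0 s6=1
t6.Δ4 s4=0 s5=1 s0=1 s8=0 clk=1 s1=0 s2=0 s3=0 s7=0 s6=1
t6.Δ5 s4=1 s5=0 s0=1 s8=0 clk=1 s1=0 s2=0 s3=0 s7=0 s6=1
t6.Δ6 s4=0 s5=0 s0=1 s8=0 clk=1 s1=0 s2=0 s3=0 s7=0 s6=1
t7.Δ0 s4=0 s5=0 s0=1 s8=0 clk=1 s1=0 s2=0 s3=0 s7=0 s6=1
t7.Δ1 s4=0 s5=0 s0=1 s8=0 clk=0 s1=0 s2=0 s3=0 s7=0 s6=1
t8.Δ0 s4=0 s5=0 s0=1 s8=0 clk=0 s1=0 s2=0 s3=0 s7=0 s6=1
t8.Δ1 s4=0 s5=0 s0=1 s8=0 clk=1 s1=0 s2=0 s3=0 s7=0 s6=1
t8.Δ2 s4=0 s5=0 s0=1 s8=0 clk=1 s1=0 s2=0 s3=0 s7=0 s6=0
t8.Δ3 s4=0 s5=0 s0=1 s8=0 clk=1 s1=1 s2=0 s3=0 s7=0 s6=0
t8.Δ4 s4=0 s5=1 s0=1 s8=0 clk=1 s1=1 s2=0 s3=0 s7=0 s6=0
t8.Δ5 s4=1 s5=1 s0=1 s8=0 clk=1 s1=1 s2=0 s3=0 s7=0 s6=0
t9.Δ0 s4=1 s5=1 s0=1 s8=0 clk=1 s1=1 s2=0 s3=0 s7=0 s6=0
t9.Δ1 s4=1 s5=1 s0=1 s8=0 clk=0 s1=1 s2=0 s3=0 s7=0 s6=0
t10.Δ0 s4=1 s5=1 s0=1 s8=0 clk=0 s1=1 s2=0 s3=0 s7=0 s6=0
t10.Δ1 s4=1 s5=1 s0=1 s8=0 clk=1 s1=1 s2=0 s3=0 s7=0 s6=0
t10.Δ2 s4=1 s5=1 s0=1 s8=0 clk=1 s1=1 s2=0 s3=0 s7=0 s6=1
t10.Δ3 s4=1 s5=1 s0=1 s8=0 clk=1 s1=0 s2=0 s3=0 s7=0 s6=1
t10.Δ4 s4=1 s5=0 s0=1 s8=0 clk=1 s1=0 s2=0 s3=0 s7=0 s6=1
t10.Δ5 s4=0 s5=0 s0=1 s8=0 clk=1 s1=0 s2=0 s3=0 s7=0 s6=1
t11.Δ0 s4=0 s5=0 s0=1 s8=0 clk=1 s1=0 s2=0 s3=0 s7=0 s6=1
t11.Δ1 s4=0 s5=0 s0=1 s8=0 clk=0 s1=0 s2=0 s3=0 s7=0 s6=1

0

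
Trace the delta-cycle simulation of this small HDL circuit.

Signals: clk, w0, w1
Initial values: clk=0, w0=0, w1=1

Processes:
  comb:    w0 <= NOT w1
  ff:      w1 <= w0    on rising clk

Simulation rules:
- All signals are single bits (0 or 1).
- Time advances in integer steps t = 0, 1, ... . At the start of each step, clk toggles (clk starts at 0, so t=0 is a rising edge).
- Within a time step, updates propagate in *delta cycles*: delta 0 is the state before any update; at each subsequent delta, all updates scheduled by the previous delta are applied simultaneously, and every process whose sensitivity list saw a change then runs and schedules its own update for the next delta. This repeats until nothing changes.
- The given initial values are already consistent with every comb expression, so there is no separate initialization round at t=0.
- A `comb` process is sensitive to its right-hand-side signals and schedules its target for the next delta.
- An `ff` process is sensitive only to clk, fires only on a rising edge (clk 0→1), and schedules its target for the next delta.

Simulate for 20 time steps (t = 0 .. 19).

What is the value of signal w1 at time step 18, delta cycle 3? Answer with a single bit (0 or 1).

1

[bits: w1,clk,w0]
t=0: Δ0=100 Δ1=110 Δ2=010 Δ3=011 | 3Δ
t=1: Δ0=011 Δ1=001 | 1Δ
t=2: Δ0=001 Δ1=011 Δ2=111 Δ3=110 | 3Δ
t=3: Δ0=110 Δ1=100 | 1Δ
t=4: Δ0=100 Δ1=110 Δ2=010 Δ3=011 | 3Δ
t=5: Δ0=011 Δ1=001 | 1Δ
t=6: Δ0=001 Δ1=011 Δ2=111 Δ3=110 | 3Δ
t=7: Δ0=110 Δ1=100 | 1Δ
t=8: Δ0=100 Δ1=110 Δ2=010 Δ3=011 | 3Δ
t=9: Δ0=011 Δ1=001 | 1Δ
t=10: Δ0=001 Δ1=011 Δ2=111 Δ3=110 | 3Δ
t=11: Δ0=110 Δ1=100 | 1Δ
t=12: Δ0=100 Δ1=110 Δ2=010 Δ3=011 | 3Δ
t=13: Δ0=011 Δ1=001 | 1Δ
t=14: Δ0=001 Δ1=011 Δ2=111 Δ3=110 | 3Δ
t=15: Δ0=110 Δ1=100 | 1Δ
t=16: Δ0=100 Δ1=110 Δ2=010 Δ3=011 | 3Δ
t=17: Δ0=011 Δ1=001 | 1Δ
t=18: Δ0=001 Δ1=011 Δ2=111 Δ3=110 | 3Δ
t=19: Δ0=110 Δ1=100 | 1Δ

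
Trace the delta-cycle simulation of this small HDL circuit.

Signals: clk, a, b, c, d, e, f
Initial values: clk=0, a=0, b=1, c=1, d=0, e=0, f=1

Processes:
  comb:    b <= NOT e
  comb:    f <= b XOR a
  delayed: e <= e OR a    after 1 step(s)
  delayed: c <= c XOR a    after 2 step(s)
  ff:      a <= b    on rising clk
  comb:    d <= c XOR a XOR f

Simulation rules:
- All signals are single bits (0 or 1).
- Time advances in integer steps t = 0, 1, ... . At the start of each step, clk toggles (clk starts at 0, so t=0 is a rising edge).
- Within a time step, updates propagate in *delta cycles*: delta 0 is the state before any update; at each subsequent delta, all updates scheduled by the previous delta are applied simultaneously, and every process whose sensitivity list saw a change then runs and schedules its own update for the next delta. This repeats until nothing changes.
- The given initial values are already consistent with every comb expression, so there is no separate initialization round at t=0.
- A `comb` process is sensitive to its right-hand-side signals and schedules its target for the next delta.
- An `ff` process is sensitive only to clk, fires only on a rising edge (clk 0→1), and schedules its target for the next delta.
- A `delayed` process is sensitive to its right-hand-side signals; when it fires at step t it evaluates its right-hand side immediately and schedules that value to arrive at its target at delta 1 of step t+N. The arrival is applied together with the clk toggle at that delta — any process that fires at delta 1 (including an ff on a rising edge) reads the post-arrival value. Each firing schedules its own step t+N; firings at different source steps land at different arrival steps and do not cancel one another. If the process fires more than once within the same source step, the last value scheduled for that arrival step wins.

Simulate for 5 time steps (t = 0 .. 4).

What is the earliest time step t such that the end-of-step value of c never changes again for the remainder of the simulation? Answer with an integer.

2

t=0 Δ0: a=0 f=1 c=1 clk=0 d=0 e=0 b=1
  Δ1: clk:0→1
  Δ2: a:0→1
  Δ3: f:1→0, d:0→1
  Δ4: d:1→0
  (4Δ to stable)
t=1 Δ0: a=1 f=0 c=1 clk=1 d=0 e=0 b=1
  Δ1: clk:1→0, e:0→1
  Δ2: b:1→0
  Δ3: f:0→1
  Δ4: d:0→1
  (4Δ to stable)
t=2 Δ0: a=1 f=1 c=1 clk=0 d=1 e=1 b=0
  Δ1: c:1→0, clk:0→1
  Δ2: a:1→0, d:1→0
  Δ3: f:1→0, d:0→1
  Δ4: d:1→0
  (4Δ to stable)
t=3 Δ0: a=0 f=0 c=0 clk=1 d=0 e=1 b=0
  Δ1: clk:1→0
  (1Δ to stable)
t=4 Δ0: a=0 f=0 c=0 clk=0 d=0 e=1 b=0
  Δ1: clk:0→1
  (1Δ to stable)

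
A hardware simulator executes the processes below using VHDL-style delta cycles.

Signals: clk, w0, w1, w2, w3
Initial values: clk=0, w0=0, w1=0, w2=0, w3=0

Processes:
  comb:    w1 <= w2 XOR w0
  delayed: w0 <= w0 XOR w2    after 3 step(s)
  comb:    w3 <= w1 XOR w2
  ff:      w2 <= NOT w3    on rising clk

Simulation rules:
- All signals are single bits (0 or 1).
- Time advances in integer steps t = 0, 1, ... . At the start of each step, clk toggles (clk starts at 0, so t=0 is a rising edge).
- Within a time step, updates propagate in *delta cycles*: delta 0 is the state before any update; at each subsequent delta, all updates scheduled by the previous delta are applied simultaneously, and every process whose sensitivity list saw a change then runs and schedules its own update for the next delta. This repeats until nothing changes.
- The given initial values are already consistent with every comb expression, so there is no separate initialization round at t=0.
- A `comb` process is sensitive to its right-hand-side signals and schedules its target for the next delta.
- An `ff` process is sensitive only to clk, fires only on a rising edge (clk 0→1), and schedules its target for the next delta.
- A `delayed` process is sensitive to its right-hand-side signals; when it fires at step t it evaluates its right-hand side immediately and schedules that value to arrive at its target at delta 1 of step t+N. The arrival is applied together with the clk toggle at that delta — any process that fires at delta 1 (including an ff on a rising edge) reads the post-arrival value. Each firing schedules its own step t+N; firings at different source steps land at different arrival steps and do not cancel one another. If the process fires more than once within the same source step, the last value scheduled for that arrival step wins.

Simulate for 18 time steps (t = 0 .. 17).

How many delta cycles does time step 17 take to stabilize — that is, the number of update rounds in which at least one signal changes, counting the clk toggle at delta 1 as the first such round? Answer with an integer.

3

[bits: w1,w2,w3,w0,clk]
t=0: Δ0=00000 Δ1=00001 Δ2=01001 Δ3=11101 Δ4=11001 | 4Δ
t=1: Δ0=11001 Δ1=11000 | 1Δ
t=2: Δ0=11000 Δ1=11001 | 1Δ
t=3: Δ0=11001 Δ1=11010 Δ2=01010 Δ3=01110 | 3Δ
t=4: Δ0=01110 Δ1=01111 Δ2=00111 Δ3=10011 Δ4=10111 | 4Δ
t=5: Δ0=10111 Δ1=10110 | 1Δ
t=6: Δ0=10110 Δ1=10101 Δ2=00101 Δ3=00001 | 3Δ
t=7: Δ0=00001 Δ1=00010 Δ2=10010 Δ3=10110 | 3Δ
t=8: Δ0=10110 Δ1=10111 | 1Δ
t=9: Δ0=10111 Δ1=10100 Δ2=00100 Δ3=00000 | 3Δ
t=10: Δ0=00000 Δ1=00011 Δ2=11011 Δ3=01011 Δ4=01111 | 4Δ
t=11: Δ0=01111 Δ1=01110 | 1Δ
t=12: Δ0=01110 Δ1=01101 Δ2=10101 Δ3=00101 Δ4=00001 | 4Δ
t=13: Δ0=00001 Δ1=00000 | 1Δ
t=14: Δ0=00000 Δ1=00001 Δ2=01001 Δ3=11101 Δ4=11001 | 4Δ
t=15: Δ0=11001 Δ1=11000 | 1Δ
t=16: Δ0=11000 Δ1=11001 | 1Δ
t=17: Δ0=11001 Δ1=11010 Δ2=01010 Δ3=01110 | 3Δ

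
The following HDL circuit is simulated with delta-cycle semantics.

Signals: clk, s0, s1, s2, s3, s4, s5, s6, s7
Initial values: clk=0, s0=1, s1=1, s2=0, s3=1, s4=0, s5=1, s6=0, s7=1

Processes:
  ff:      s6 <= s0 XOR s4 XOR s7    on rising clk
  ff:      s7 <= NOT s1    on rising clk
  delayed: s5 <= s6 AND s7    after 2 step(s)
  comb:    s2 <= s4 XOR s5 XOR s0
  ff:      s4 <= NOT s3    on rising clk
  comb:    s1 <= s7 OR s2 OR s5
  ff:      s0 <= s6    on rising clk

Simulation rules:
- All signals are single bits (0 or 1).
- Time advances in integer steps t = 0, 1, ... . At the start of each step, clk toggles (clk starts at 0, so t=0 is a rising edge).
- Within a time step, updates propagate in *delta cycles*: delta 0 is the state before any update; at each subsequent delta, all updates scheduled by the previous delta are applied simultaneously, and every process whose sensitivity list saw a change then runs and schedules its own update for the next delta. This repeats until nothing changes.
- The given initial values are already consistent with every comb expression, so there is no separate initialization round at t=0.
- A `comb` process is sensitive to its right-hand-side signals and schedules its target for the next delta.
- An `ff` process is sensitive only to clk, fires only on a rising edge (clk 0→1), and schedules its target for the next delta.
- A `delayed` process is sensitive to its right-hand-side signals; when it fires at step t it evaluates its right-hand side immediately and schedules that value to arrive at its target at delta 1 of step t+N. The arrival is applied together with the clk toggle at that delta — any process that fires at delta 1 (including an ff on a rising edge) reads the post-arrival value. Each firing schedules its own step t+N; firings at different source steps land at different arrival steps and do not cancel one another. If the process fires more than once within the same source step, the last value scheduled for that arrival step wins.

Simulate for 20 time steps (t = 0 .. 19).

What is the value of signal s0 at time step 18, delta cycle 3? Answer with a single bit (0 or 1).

t=0 Δ0: s5=1 clk=0 s1=1 s3=1 s6=0 s4=0 s0=1 s2=0 s7=1
  Δ1: clk:0→1
  Δ2: s0:1→0, s7:1→0
  Δ3: s2:0→1
  (3Δ to stable)
t=1 Δ0: s5=1 clk=1 s1=1 s3=1 s6=0 s4=0 s0=0 s2=1 s7=0
  Δ1: clk:1→0
  (1Δ to stable)
t=2 Δ0: s5=1 clk=0 s1=1 s3=1 s6=0 s4=0 s0=0 s2=1 s7=0
  Δ1: s5:1→0, clk:0→1
  Δ2: s2:1→0
  Δ3: s1:1→0
  (3Δ to stable)
t=3 Δ0: s5=0 clk=1 s1=0 s3=1 s6=0 s4=0 s0=0 s2=0 s7=0
  Δ1: clk:1→0
  (1Δ to stable)
t=4 Δ0: s5=0 clk=0 s1=0 s3=1 s6=0 s4=0 s0=0 s2=0 s7=0
  Δ1: clk:0→1
  Δ2: s7:0→1
  Δ3: s1:0→1
  (3Δ to stable)
t=5 Δ0: s5=0 clk=1 s1=1 s3=1 s6=0 s4=0 s0=0 s2=0 s7=1
  Δ1: clk:1→0
  (1Δ to stable)
t=6 Δ0: s5=0 clk=0 s1=1 s3=1 s6=0 s4=0 s0=0 s2=0 s7=1
  Δ1: clk:0→1
  Δ2: s6:0→1, s7:1→0
  Δ3: s1:1→0
  (3Δ to stable)
t=7 Δ0: s5=0 clk=1 s1=0 s3=1 s6=1 s4=0 s0=0 s2=0 s7=0
  Δ1: clk:1→0
  (1Δ to stable)
t=8 Δ0: s5=0 clk=0 s1=0 s3=1 s6=1 s4=0 s0=0 s2=0 s7=0
  Δ1: clk:0→1
  Δ2: s6:1→0, s0:0→1, s7:0→1
  Δ3: s1:0→1, s2:0→1
  (3Δ to stable)
t=9 Δ0: s5=0 clk=1 s1=1 s3=1 s6=0 s4=0 s0=1 s2=1 s7=1
  Δ1: clk:1→0
  (1Δ to stable)
t=10 Δ0: s5=0 clk=0 s1=1 s3=1 s6=0 s4=0 s0=1 s2=1 s7=1
  Δ1: clk:0→1
  Δ2: s0:1→0, s7:1→0
  Δ3: s2:1→0
  Δ4: s1:1→0
  (4Δ to stable)
t=11 Δ0: s5=0 clk=1 s1=0 s3=1 s6=0 s4=0 s0=0 s2=0 s7=0
  Δ1: clk:1→0
  (1Δ to stable)
t=12 Δ0: s5=0 clk=0 s1=0 s3=1 s6=0 s4=0 s0=0 s2=0 s7=0
  Δ1: clk:0→1
  Δ2: s7:0→1
  Δ3: s1:0→1
  (3Δ to stable)
t=13 Δ0: s5=0 clk=1 s1=1 s3=1 s6=0 s4=0 s0=0 s2=0 s7=1
  Δ1: clk:1→0
  (1Δ to stable)
t=14 Δ0: s5=0 clk=0 s1=1 s3=1 s6=0 s4=0 s0=0 s2=0 s7=1
  Δ1: clk:0→1
  Δ2: s6:0→1, s7:1→0
  Δ3: s1:1→0
  (3Δ to stable)
t=15 Δ0: s5=0 clk=1 s1=0 s3=1 s6=1 s4=0 s0=0 s2=0 s7=0
  Δ1: clk:1→0
  (1Δ to stable)
t=16 Δ0: s5=0 clk=0 s1=0 s3=1 s6=1 s4=0 s0=0 s2=0 s7=0
  Δ1: clk:0→1
  Δ2: s6:1→0, s0:0→1, s7:0→1
  Δ3: s1:0→1, s2:0→1
  (3Δ to stable)
t=17 Δ0: s5=0 clk=1 s1=1 s3=1 s6=0 s4=0 s0=1 s2=1 s7=1
  Δ1: clk:1→0
  (1Δ to stable)
t=18 Δ0: s5=0 clk=0 s1=1 s3=1 s6=0 s4=0 s0=1 s2=1 s7=1
  Δ1: clk:0→1
  Δ2: s0:1→0, s7:1→0
  Δ3: s2:1→0
  Δ4: s1:1→0
  (4Δ to stable)
t=19 Δ0: s5=0 clk=1 s1=0 s3=1 s6=0 s4=0 s0=0 s2=0 s7=0
  Δ1: clk:1→0
  (1Δ to stable)

0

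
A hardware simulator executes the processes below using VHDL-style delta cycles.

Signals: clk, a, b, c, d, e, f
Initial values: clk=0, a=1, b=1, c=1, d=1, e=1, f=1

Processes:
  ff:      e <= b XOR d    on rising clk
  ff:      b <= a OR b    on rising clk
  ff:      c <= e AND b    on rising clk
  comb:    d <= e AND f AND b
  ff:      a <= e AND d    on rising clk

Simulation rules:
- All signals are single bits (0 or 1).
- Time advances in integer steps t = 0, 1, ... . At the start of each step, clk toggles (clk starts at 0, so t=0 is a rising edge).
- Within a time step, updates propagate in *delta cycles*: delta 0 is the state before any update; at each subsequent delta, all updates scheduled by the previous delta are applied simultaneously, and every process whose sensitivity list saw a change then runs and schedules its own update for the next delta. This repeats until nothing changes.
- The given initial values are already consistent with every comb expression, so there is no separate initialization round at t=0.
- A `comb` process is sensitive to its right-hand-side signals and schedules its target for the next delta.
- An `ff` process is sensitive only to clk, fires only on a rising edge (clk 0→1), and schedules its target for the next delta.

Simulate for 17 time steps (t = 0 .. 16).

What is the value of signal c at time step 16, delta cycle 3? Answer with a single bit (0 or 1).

[bits: clk,b,e,c,f,a,d]
t=0: Δ0=0111111 Δ1=1111111 Δ2=1101111 Δ3=1101110 | 3Δ
t=1: Δ0=1101110 Δ1=0101110 | 1Δ
t=2: Δ0=0101110 Δ1=1101110 Δ2=1110100 Δ3=1110101 | 3Δ
t=3: Δ0=1110101 Δ1=0110101 | 1Δ
t=4: Δ0=0110101 Δ1=1110101 Δ2=1101111 Δ3=1101110 | 3Δ
t=5: Δ0=1101110 Δ1=0101110 | 1Δ
t=6: Δ0=0101110 Δ1=1101110 Δ2=1110100 Δ3=1110101 | 3Δ
t=7: Δ0=1110101 Δ1=0110101 | 1Δ
t=8: Δ0=0110101 Δ1=1110101 Δ2=1101111 Δ3=1101110 | 3Δ
t=9: Δ0=1101110 Δ1=0101110 | 1Δ
t=10: Δ0=0101110 Δ1=1101110 Δ2=1110100 Δ3=1110101 | 3Δ
t=11: Δ0=1110101 Δ1=0110101 | 1Δ
t=12: Δ0=0110101 Δ1=1110101 Δ2=1101111 Δ3=1101110 | 3Δ
t=13: Δ0=1101110 Δ1=0101110 | 1Δ
t=14: Δ0=0101110 Δ1=1101110 Δ2=1110100 Δ3=1110101 | 3Δ
t=15: Δ0=1110101 Δ1=0110101 | 1Δ
t=16: Δ0=0110101 Δ1=1110101 Δ2=1101111 Δ3=1101110 | 3Δ

1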